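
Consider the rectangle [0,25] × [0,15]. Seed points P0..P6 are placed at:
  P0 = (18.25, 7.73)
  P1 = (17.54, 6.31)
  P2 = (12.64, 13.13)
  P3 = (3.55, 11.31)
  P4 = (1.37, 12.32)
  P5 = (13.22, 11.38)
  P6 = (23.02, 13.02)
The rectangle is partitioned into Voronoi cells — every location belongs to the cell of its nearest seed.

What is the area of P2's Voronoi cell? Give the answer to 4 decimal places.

Area of P2's cell: 27.1769

1. box [0,25]×[0,15]: [(0, 0) (25, 0) (25, 15) (0, 15)]
2. ⊥bis P2·P0 via (15.445,10.43): [(0, 0) (5.4054, 0) (19.8439, 15) (0, 15)]  |A|=189.3702
3. ⊥bis P2·P1 via (15.09,9.72): [(0, 0) (1.5613, 0) (14.0251, 8.9549) (19.8439, 15) (0, 15)]  |A|=172.1585
4. ⊥bis P2·P3 via (8.095,12.22): [(9.4123, 5.6407) (14.0251, 8.9549) (19.8439, 15) (7.5384, 15)]  |A|=61.8857
5. ⊥bis P2·P4 via (7.005,12.725): [(9.4123, 5.6407) (14.0251, 8.9549) (19.8439, 15) (7.5384, 15)]  |A|=61.8857
6. ⊥bis P2·P5 via (12.93,12.255): [(8.3893, 10.7501) (19.2029, 14.334) (19.8439, 15) (7.5384, 15)]  |A|=28.6009
7. ⊥bis P2·P6 via (17.83,13.075): [(8.3893, 10.7501) (17.8386, 13.8818) (17.8504, 15) (7.5384, 15)]  |A|=27.1769
8. canonical 4-gon: [(8.3893, 10.7501) (17.8386, 13.8818) (17.8504, 15) (7.5384, 15)]
9. shoelace: 27.1769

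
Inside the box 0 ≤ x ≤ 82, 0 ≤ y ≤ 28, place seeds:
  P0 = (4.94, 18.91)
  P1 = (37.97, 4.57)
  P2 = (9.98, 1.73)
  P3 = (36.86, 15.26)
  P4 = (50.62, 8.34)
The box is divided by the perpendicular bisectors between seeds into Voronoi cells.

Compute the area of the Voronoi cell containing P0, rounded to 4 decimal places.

Area of P0's cell: 357.5198

1. box [0,82]×[0,28]: [(0, 0) (82, 0) (82, 28) (0, 28)]
2. ⊥bis P0·P1 via (21.455,11.74): [(0, 0) (16.3581, 0) (28.5143, 28) (0, 28)]  |A|=628.2131
3. ⊥bis P0·P2 via (7.46,10.32): [(0, 8.1315) (22.7911, 14.8176) (28.5143, 28) (0, 28)]  |A|=414.3562
4. ⊥bis P0·P3 via (20.9,17.085): [(0, 8.1315) (20.5661, 14.1649) (22.1481, 28) (0, 28)]  |A|=357.5198
5. ⊥bis P0·P4 via (27.78,13.625): [(0, 8.1315) (20.5661, 14.1649) (22.1481, 28) (0, 28)]  |A|=357.5198
6. canonical 4-gon: [(0, 8.1315) (20.5661, 14.1649) (22.1481, 28) (0, 28)]
7. shoelace: 357.5198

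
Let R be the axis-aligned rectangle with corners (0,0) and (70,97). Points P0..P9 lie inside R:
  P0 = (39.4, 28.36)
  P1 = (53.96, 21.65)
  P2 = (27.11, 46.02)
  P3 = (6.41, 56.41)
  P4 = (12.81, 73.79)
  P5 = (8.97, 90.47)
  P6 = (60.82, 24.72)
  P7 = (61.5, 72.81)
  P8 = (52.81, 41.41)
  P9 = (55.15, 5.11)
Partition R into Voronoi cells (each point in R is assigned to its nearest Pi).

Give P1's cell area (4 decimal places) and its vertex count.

1. box [0,70]×[0,97]: [(0, 0) (70, 0) (70, 97) (0, 97)]
2. ⊥bis P1·P0 via (46.68,25.005): [(35.1564, 0) (70, 0) (70, 75.607)]  |A|=1317.2093
3. ⊥bis P1·P2 via (40.535,33.835): [(61.2853, 56.6969) (35.1564, 0) (70, 0) (70, 66.2985)]  |A|=1276.6488
4. ⊥bis P1·P3 via (30.185,39.03): [(61.2853, 56.6969) (35.1564, 0) (70, 0) (70, 66.2985)]  |A|=1276.6488
5. ⊥bis P1·P4 via (33.385,47.72): [(61.2853, 56.6969) (35.1564, 0) (70, 0) (70, 66.2985)]  |A|=1276.6488
6. ⊥bis P1·P5 via (31.465,56.06): [(61.2853, 56.6969) (35.1564, 0) (70, 0) (70, 66.2985)]  |A|=1276.6488
7. ⊥bis P1·P6 via (57.39,23.185): [(51.7004, 35.8987) (35.1564, 0) (67.7658, 0)]  |A|=585.3167
8. ⊥bis P1·P7 via (57.73,47.23): [(51.7004, 35.8987) (35.1564, 0) (67.7658, 0)]  |A|=585.3167
9. ⊥bis P1·P8 via (53.385,31.53): [(53.6486, 31.5453) (49.5851, 31.3089) (35.1564, 0) (67.7658, 0)]  |A|=576.2416
10. ⊥bis P1·P9 via (54.555,13.38): [(61.5526, 13.8835) (53.6486, 31.5453) (49.5851, 31.3089) (40.8688, 12.3953)]  |A|=225.9351
11. canonical 4-gon: [(61.5526, 13.8835) (53.6486, 31.5453) (49.5851, 31.3089) (40.8688, 12.3953)]
12. shoelace: 225.9351

Area of P1's cell: 225.9351 (4 vertices)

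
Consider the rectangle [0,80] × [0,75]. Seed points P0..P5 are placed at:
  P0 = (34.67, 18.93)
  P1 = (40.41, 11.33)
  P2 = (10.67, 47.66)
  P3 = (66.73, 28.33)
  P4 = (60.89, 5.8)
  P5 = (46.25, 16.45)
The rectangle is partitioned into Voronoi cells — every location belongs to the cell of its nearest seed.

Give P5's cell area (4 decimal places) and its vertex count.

Area of P5's cell: 326.0038 (4 vertices)

1. box [0,80]×[0,75]: [(0, 0) (80, 0) (80, 75) (0, 75)]
2. ⊥bis P5·P0 via (40.46,17.69): [(36.6715, 0) (80, 0) (80, 75) (52.7336, 75)]  |A|=2647.3083
3. ⊥bis P5·P1 via (43.33,13.89): [(40.3694, 17.2669) (55.5075, 0) (80, 0) (80, 75) (52.7336, 75)]  |A|=2484.6877
4. ⊥bis P5·P2 via (28.46,32.055): [(48.4063, 54.7942) (40.3694, 17.2669) (55.5075, 0) (80, 0) (80, 75) (66.1304, 75)]  |A|=2349.3414
5. ⊥bis P5·P3 via (56.49,22.39): [(45.5175, 41.3055) (40.3694, 17.2669) (55.5075, 0) (69.4779, 0)]  |A|=514.9231
6. ⊥bis P5·P4 via (53.57,11.125): [(58.8301, 18.3558) (45.5175, 41.3055) (40.3694, 17.2669) (50.0257, 6.2528)]  |A|=326.0038
7. canonical 4-gon: [(58.8301, 18.3558) (45.5175, 41.3055) (40.3694, 17.2669) (50.0257, 6.2528)]
8. shoelace: 326.0038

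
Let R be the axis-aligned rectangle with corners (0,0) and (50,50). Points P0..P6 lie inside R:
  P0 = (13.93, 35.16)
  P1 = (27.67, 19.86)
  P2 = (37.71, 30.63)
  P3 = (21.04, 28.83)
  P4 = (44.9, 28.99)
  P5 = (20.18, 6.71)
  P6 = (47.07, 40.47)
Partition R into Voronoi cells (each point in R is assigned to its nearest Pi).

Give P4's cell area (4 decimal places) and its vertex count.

1. box [0,50]×[0,50]: [(0, 0) (50, 0) (50, 50) (0, 50)]
2. ⊥bis P4·P0 via (29.415,32.075): [(23.0249, 0) (50, 0) (50, 50) (32.9861, 50)]  |A|=1099.7259
3. ⊥bis P4·P1 via (36.285,24.425): [(30.1845, 35.9377) (49.2276, 0) (50, 0) (50, 50) (32.9861, 50)]  |A|=628.8936
4. ⊥bis P4·P2 via (41.305,29.81): [(38.9357, 19.4226) (49.2276, 0) (50, 0) (50, 50) (45.9102, 50)]  |A|=346.6362
5. ⊥bis P4·P3 via (32.97,28.91): [(38.9357, 19.4226) (49.2276, 0) (50, 0) (50, 50) (45.9102, 50)]  |A|=346.6362
6. ⊥bis P4·P5 via (32.54,17.85): [(38.9357, 19.4226) (49.2276, 0) (50, 0) (50, 50) (45.9102, 50)]  |A|=346.6362
7. ⊥bis P4·P6 via (45.985,34.73): [(42.5743, 35.3747) (38.9357, 19.4226) (49.2276, 0) (50, 0) (50, 33.9711)]  |A|=257.2159
8. canonical 5-gon: [(42.5743, 35.3747) (38.9357, 19.4226) (49.2276, 0) (50, 0) (50, 33.9711)]
9. shoelace: 257.2159

Area of P4's cell: 257.2159 (5 vertices)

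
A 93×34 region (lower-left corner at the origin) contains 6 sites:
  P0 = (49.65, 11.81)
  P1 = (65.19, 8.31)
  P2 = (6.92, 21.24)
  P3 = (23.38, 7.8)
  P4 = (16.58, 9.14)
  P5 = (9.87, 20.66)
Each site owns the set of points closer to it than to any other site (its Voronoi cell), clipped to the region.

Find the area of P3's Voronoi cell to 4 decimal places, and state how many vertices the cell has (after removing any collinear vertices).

Area of P3's cell: 398.7101 (4 vertices)

1. box [0,93]×[0,34]: [(0, 0) (93, 0) (93, 34) (0, 34)]
2. ⊥bis P3·P0 via (36.515,9.805): [(0, 0) (38.0117, 0) (32.8217, 34) (0, 34)]  |A|=1204.1683
3. ⊥bis P3·P1 via (44.285,8.055): [(0, 0) (38.0117, 0) (32.8217, 34) (0, 34)]  |A|=1204.1683
4. ⊥bis P3·P2 via (15.15,14.52): [(3.2941, 0) (38.0117, 0) (32.8217, 34) (31.0559, 34)]  |A|=620.2189
5. ⊥bis P3·P4 via (19.98,8.47): [(23.0879, 24.2416) (18.3109, 0) (38.0117, 0) (32.8217, 34) (31.0559, 34)]  |A|=438.2026
6. ⊥bis P3·P5 via (16.625,14.23): [(22.2873, 20.1784) (18.3109, 0) (38.0117, 0) (33.1841, 31.6261)]  |A|=398.7101
7. canonical 4-gon: [(22.2873, 20.1784) (18.3109, 0) (38.0117, 0) (33.1841, 31.6261)]
8. shoelace: 398.7101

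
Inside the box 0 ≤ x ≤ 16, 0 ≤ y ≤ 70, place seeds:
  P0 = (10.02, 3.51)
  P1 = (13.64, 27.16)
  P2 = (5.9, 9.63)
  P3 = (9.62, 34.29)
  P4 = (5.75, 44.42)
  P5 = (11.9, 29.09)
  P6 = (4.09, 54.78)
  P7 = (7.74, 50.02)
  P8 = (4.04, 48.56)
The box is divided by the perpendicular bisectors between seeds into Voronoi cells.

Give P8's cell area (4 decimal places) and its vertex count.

1. box [0,16]×[0,70]: [(0, 0) (16, 0) (16, 70) (0, 70)]
2. ⊥bis P8·P0 via (7.03,26.035): [(0, 25.1018) (16, 27.2257) (16, 70) (0, 70)]  |A|=701.3799
3. ⊥bis P8·P1 via (8.84,37.86): [(0, 33.8944) (16, 41.072) (16, 70) (0, 70)]  |A|=520.2692
4. ⊥bis P8·P2 via (4.97,29.095): [(0, 33.8944) (16, 41.072) (16, 70) (0, 70)]  |A|=520.2692
5. ⊥bis P8·P3 via (6.83,41.425): [(0, 38.7543) (16, 45.0107) (16, 70) (0, 70)]  |A|=449.8799
6. ⊥bis P8·P4 via (4.895,46.49): [(0, 44.4682) (16, 51.0768) (16, 70) (0, 70)]  |A|=355.64
7. ⊥bis P8·P5 via (7.97,38.825): [(0, 44.4682) (16, 51.0768) (16, 70) (0, 70)]  |A|=355.64
8. ⊥bis P8·P6 via (4.065,51.67): [(0, 51.7027) (0, 44.4682) (16, 51.0768) (16, 51.5741)]  |A|=61.8539
9. ⊥bis P8·P7 via (5.89,49.29): [(4.9537, 51.6629) (0, 51.7027) (0, 44.4682) (6.7006, 47.2358)]  |A|=35.1681
10. canonical 4-gon: [(4.9537, 51.6629) (0, 51.7027) (0, 44.4682) (6.7006, 47.2358)]
11. shoelace: 35.1681

Area of P8's cell: 35.1681 (4 vertices)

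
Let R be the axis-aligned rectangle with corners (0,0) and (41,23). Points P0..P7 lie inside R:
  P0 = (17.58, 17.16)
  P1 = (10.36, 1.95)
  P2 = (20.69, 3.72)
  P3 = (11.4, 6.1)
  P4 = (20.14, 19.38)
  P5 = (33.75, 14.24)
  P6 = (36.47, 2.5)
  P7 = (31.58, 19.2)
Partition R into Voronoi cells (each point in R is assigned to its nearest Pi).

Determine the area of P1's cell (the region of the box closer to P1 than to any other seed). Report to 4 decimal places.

Area of P1's cell: 75.3056

1. box [0,41]×[0,23]: [(0, 0) (41, 0) (41, 23) (0, 23)]
2. ⊥bis P1·P0 via (13.97,9.555): [(0, 16.1864) (0, 0) (34.099, 0)]  |A|=275.97
3. ⊥bis P1·P2 via (15.525,2.835): [(14.4093, 9.3465) (0, 16.1864) (0, 0) (16.0108, 0)]  |A|=191.4393
4. ⊥bis P1·P3 via (10.88,4.025): [(15.5204, 2.8621) (0, 6.7516) (0, 0) (16.0108, 0)]  |A|=75.3056
5. ⊥bis P1·P4 via (15.25,10.665): [(15.5204, 2.8621) (0, 6.7516) (0, 0) (16.0108, 0)]  |A|=75.3056
6. ⊥bis P1·P5 via (22.055,8.095): [(15.5204, 2.8621) (0, 6.7516) (0, 0) (16.0108, 0)]  |A|=75.3056
7. ⊥bis P1·P6 via (23.415,2.225): [(15.5204, 2.8621) (0, 6.7516) (0, 0) (16.0108, 0)]  |A|=75.3056
8. ⊥bis P1·P7 via (20.97,10.575): [(15.5204, 2.8621) (0, 6.7516) (0, 0) (16.0108, 0)]  |A|=75.3056
9. canonical 4-gon: [(15.5204, 2.8621) (0, 6.7516) (0, 0) (16.0108, 0)]
10. shoelace: 75.3056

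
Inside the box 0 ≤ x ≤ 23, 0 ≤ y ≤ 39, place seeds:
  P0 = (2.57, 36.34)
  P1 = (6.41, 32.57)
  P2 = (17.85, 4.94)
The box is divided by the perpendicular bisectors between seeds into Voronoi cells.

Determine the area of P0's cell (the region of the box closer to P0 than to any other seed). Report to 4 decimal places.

1. box [0,23]×[0,39]: [(0, 0) (23, 0) (23, 39) (0, 39)]
2. ⊥bis P0·P1 via (4.49,34.455): [(0, 29.8816) (8.9521, 39) (0, 39)]  |A|=40.8145
3. ⊥bis P0·P2 via (10.21,20.64): [(0, 29.8816) (8.9521, 39) (0, 39)]  |A|=40.8145
4. canonical 3-gon: [(0, 29.8816) (8.9521, 39) (0, 39)]
5. shoelace: 40.8145

Area of P0's cell: 40.8145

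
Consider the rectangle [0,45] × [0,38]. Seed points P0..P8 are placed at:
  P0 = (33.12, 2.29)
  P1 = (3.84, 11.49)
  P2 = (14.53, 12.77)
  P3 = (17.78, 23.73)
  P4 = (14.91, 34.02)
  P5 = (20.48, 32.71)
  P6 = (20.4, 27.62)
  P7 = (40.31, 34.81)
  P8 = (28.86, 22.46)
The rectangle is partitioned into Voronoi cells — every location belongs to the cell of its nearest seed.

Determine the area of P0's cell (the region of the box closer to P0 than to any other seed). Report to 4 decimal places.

1. box [0,45]×[0,38]: [(0, 0) (45, 0) (45, 38) (0, 38)]
2. ⊥bis P0·P1 via (18.48,6.89): [(16.3151, 0) (45, 0) (45, 38) (28.255, 38)]  |A|=863.1679
3. ⊥bis P0·P2 via (23.825,7.53): [(19.58, 0) (45, 0) (45, 38) (41.0023, 38)]  |A|=558.9366
4. ⊥bis P0·P3 via (25.45,13.01): [(27.9042, 14.766) (19.58, 0) (45, 0) (45, 26.9977)]  |A|=418.4489
5. ⊥bis P0·P4 via (24.015,18.155): [(27.9042, 14.766) (19.58, 0) (45, 0) (45, 26.9977)]  |A|=418.4489
6. ⊥bis P0·P5 via (26.8,17.5): [(38.5482, 22.3816) (27.9042, 14.766) (19.58, 0) (45, 0) (45, 25.0624)]  |A|=412.2056
7. ⊥bis P0·P6 via (26.76,14.955): [(31.4841, 17.3273) (27.9042, 14.766) (19.58, 0) (45, 0) (45, 24.1146)]  |A|=398.9648
8. ⊥bis P0·P7 via (36.715,18.55): [(34.7736, 18.9792) (31.4841, 17.3273) (27.9042, 14.766) (19.58, 0) (45, 0) (45, 16.7182)]  |A|=361.1458
9. ⊥bis P0·P8 via (30.99,12.375): [(25.9571, 11.312) (19.58, 0) (45, 0) (45, 15.334)]  |A|=289.7776
10. canonical 4-gon: [(25.9571, 11.312) (19.58, 0) (45, 0) (45, 15.334)]
11. shoelace: 289.7776

Area of P0's cell: 289.7776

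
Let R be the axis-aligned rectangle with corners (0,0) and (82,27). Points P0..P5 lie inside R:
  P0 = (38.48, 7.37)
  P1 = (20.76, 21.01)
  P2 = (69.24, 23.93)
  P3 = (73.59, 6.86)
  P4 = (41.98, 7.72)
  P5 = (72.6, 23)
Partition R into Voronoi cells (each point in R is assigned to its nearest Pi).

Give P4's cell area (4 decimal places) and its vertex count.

Area of P4's cell: 423.5502 (6 vertices)

1. box [0,82]×[0,27]: [(0, 0) (82, 0) (82, 27) (0, 27)]
2. ⊥bis P4·P0 via (40.23,7.545): [(40.9845, 0) (82, 0) (82, 27) (38.2845, 27)]  |A|=1143.8685
3. ⊥bis P4·P1 via (31.37,14.365): [(38.422, 25.6249) (40.9845, 0) (82, 0) (82, 27) (39.2832, 27)]  |A|=1143.1818
4. ⊥bis P4·P2 via (55.61,15.825): [(38.422, 25.6249) (40.9845, 0) (65.0202, 0) (48.9649, 27) (39.2832, 27)]  |A|=467.9806
5. ⊥bis P4·P3 via (57.785,7.29): [(38.422, 25.6249) (40.9845, 0) (57.5867, 0) (57.9119, 11.954) (48.9649, 27) (39.2832, 27)]  |A|=423.5502
6. ⊥bis P4·P5 via (57.29,15.36): [(38.422, 25.6249) (40.9845, 0) (57.5867, 0) (57.9119, 11.954) (48.9649, 27) (39.2832, 27)]  |A|=423.5502
7. canonical 6-gon: [(38.422, 25.6249) (40.9845, 0) (57.5867, 0) (57.9119, 11.954) (48.9649, 27) (39.2832, 27)]
8. shoelace: 423.5502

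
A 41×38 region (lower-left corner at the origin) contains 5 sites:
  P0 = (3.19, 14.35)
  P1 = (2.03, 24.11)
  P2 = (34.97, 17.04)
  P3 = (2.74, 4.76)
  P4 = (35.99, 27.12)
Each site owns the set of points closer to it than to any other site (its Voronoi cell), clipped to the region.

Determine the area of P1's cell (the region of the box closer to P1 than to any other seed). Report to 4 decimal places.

1. box [0,41]×[0,38]: [(0, 0) (41, 0) (41, 38) (0, 38)]
2. ⊥bis P1·P0 via (2.61,19.23): [(0, 18.9198) (41, 23.7927) (41, 38) (0, 38)]  |A|=682.3929
3. ⊥bis P1·P2 via (18.5,20.575): [(0, 18.9198) (18.6197, 21.1328) (22.24, 38) (0, 38)]  |A|=365.1972
4. ⊥bis P1·P3 via (2.385,14.435): [(0, 18.9198) (18.6197, 21.1328) (22.24, 38) (0, 38)]  |A|=365.1972
5. ⊥bis P1·P4 via (19.01,25.615): [(0, 18.9198) (18.6197, 21.1328) (19.1771, 23.7297) (17.9123, 38) (0, 38)]  |A|=334.3183
6. canonical 5-gon: [(0, 18.9198) (18.6197, 21.1328) (19.1771, 23.7297) (17.9123, 38) (0, 38)]
7. shoelace: 334.3183

Area of P1's cell: 334.3183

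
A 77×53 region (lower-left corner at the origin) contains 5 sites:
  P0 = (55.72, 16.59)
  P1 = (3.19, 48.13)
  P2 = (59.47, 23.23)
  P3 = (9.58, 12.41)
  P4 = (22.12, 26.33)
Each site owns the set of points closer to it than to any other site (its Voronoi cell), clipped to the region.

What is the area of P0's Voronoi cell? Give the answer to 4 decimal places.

1. box [0,77]×[0,53]: [(0, 0) (77, 0) (77, 53) (0, 53)]
2. ⊥bis P0·P1 via (29.455,32.36): [(10.0254, 0) (77, 0) (77, 53) (41.8476, 53)]  |A|=2706.3631
3. ⊥bis P0·P2 via (57.595,19.91): [(30.9985, 34.9306) (10.0254, 0) (77, 0) (77, 8.9509)]  |A|=1375.6084
4. ⊥bis P0·P3 via (32.65,14.5): [(30.9985, 34.9306) (30.8252, 34.6421) (33.9636, 0) (77, 0) (77, 8.9509)]  |A|=960.9736
5. ⊥bis P0·P4 via (38.92,21.46): [(41.1611, 29.1912) (33.6625, 3.3234) (33.9636, 0) (77, 0) (77, 8.9509)]  |A|=804.8901
6. canonical 5-gon: [(41.1611, 29.1912) (33.6625, 3.3234) (33.9636, 0) (77, 0) (77, 8.9509)]
7. shoelace: 804.8901

Area of P0's cell: 804.8901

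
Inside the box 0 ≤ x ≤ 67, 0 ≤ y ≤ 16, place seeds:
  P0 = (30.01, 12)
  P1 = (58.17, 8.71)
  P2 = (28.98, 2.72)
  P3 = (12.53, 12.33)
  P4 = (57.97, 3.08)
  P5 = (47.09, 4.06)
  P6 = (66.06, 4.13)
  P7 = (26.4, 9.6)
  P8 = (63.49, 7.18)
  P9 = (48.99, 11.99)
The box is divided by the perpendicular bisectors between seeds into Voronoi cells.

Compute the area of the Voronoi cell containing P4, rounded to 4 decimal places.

Area of P4's cell: 55.1960

1. box [0,67]×[0,16]: [(0, 0) (67, 0) (67, 16) (0, 16)]
2. ⊥bis P4·P0 via (43.99,7.54): [(41.5845, 0) (67, 0) (67, 16) (46.689, 16)]  |A|=365.812
3. ⊥bis P4·P1 via (58.07,5.895): [(43.6289, 6.408) (41.5845, 0) (67, 0) (67, 5.5778)]  |A|=146.6107
4. ⊥bis P4·P2 via (43.475,2.9): [(43.6289, 6.408) (43.4388, 5.8124) (43.511, 0) (67, 0) (67, 5.5778)]  |A|=141.012
5. ⊥bis P4·P3 via (35.25,7.705): [(43.6289, 6.408) (43.4388, 5.8124) (43.511, 0) (67, 0) (67, 5.5778)]  |A|=141.012
6. ⊥bis P4·P5 via (52.53,3.57): [(52.7564, 6.0838) (52.2084, 0) (67, 0) (67, 5.5778)]  |A|=84.7179
7. ⊥bis P4·P6 via (62.015,3.605): [(61.7347, 5.7648) (52.7564, 6.0838) (52.2084, 0) (62.4829, 0)]  |A|=57.0133
8. ⊥bis P4·P7 via (42.185,6.34): [(61.7347, 5.7648) (52.7564, 6.0838) (52.2084, 0) (62.4829, 0)]  |A|=57.0133
9. ⊥bis P4·P8 via (60.73,5.13): [(62.0472, 3.3565) (60.2185, 5.8187) (52.7564, 6.0838) (52.2084, 0) (62.4829, 0)]  |A|=55.196
10. ⊥bis P4·P9 via (53.48,7.535): [(62.0472, 3.3565) (60.2185, 5.8187) (52.7564, 6.0838) (52.2084, 0) (62.4829, 0)]  |A|=55.196
11. canonical 5-gon: [(62.0472, 3.3565) (60.2185, 5.8187) (52.7564, 6.0838) (52.2084, 0) (62.4829, 0)]
12. shoelace: 55.196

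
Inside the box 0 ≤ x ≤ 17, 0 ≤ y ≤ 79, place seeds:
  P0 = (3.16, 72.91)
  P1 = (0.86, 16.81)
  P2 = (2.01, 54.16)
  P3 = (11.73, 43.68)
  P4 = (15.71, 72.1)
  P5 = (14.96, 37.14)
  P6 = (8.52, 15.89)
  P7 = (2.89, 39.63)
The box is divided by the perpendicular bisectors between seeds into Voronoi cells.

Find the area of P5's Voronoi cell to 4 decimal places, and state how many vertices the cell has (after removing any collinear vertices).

1. box [0,17]×[0,79]: [(0, 0) (17, 0) (17, 79) (0, 79)]
2. ⊥bis P5·P0 via (9.06,55.025): [(0, 52.0362) (0, 0) (17, 0) (17, 57.6443)]  |A|=932.2845
3. ⊥bis P5·P1 via (7.91,26.975): [(0, 52.0362) (0, 32.461) (17, 20.6706) (17, 57.6443)]  |A|=480.6659
4. ⊥bis P5·P2 via (8.485,45.65): [(0, 39.194) (0, 32.461) (17, 20.6706) (17, 52.1288)]  |A|=324.6254
5. ⊥bis P5·P3 via (13.345,40.41): [(0, 33.8191) (0, 32.461) (17, 20.6706) (17, 42.2151)]  |A|=194.6726
6. ⊥bis P5·P4 via (15.335,54.62): [(0, 33.8191) (0, 32.461) (17, 20.6706) (17, 42.2151)]  |A|=194.6726
7. ⊥bis P5·P6 via (11.74,26.515): [(0, 33.8191) (0, 32.461) (6.1156, 28.2195) (17, 24.9209) (17, 42.2151)]  |A|=171.5414
8. ⊥bis P5·P7 via (8.925,38.385): [(8.8887, 38.2091) (6.786, 28.0164) (17, 24.9209) (17, 42.2151)]  |A|=125.4482
9. canonical 4-gon: [(8.8887, 38.2091) (6.786, 28.0164) (17, 24.9209) (17, 42.2151)]
10. shoelace: 125.4482

Area of P5's cell: 125.4482 (4 vertices)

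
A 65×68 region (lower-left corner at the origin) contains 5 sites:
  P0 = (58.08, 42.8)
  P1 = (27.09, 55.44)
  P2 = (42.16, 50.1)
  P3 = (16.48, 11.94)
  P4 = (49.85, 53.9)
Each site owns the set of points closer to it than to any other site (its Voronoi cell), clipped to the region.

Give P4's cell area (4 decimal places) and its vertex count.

1. box [0,65]×[0,68]: [(0, 0) (65, 0) (65, 68) (0, 68)]
2. ⊥bis P4·P0 via (53.965,48.35): [(0, 8.3381) (65, 56.5318) (65, 68) (0, 68)]  |A|=2311.7276
3. ⊥bis P4·P1 via (38.47,54.67): [(37.2014, 35.9208) (65, 56.5318) (65, 68) (39.3719, 68)]  |A|=570.4644
4. ⊥bis P4·P2 via (46.005,52): [(39.2186, 65.7336) (49.4594, 45.0094) (65, 56.5318) (65, 68) (39.3719, 68)]  |A|=396.9081
5. ⊥bis P4·P3 via (33.165,32.92): [(39.2186, 65.7336) (49.4594, 45.0094) (65, 56.5318) (65, 68) (39.3719, 68)]  |A|=396.9081
6. canonical 5-gon: [(39.2186, 65.7336) (49.4594, 45.0094) (65, 56.5318) (65, 68) (39.3719, 68)]
7. shoelace: 396.9081

Area of P4's cell: 396.9081 (5 vertices)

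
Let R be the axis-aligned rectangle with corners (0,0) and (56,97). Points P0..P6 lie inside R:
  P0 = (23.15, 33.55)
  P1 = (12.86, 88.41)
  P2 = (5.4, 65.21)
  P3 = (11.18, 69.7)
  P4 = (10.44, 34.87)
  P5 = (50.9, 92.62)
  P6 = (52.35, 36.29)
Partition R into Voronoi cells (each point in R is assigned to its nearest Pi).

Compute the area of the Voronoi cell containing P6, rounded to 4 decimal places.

Area of P6's cell: 1138.3411

1. box [0,56]×[0,97]: [(0, 0) (56, 0) (56, 97) (0, 97)]
2. ⊥bis P6·P0 via (37.75,34.92): [(41.0267, 0) (56, 0) (56, 97) (31.9247, 97)]  |A|=1893.8559
3. ⊥bis P6·P1 via (32.605,62.35): [(35.0054, 64.1687) (41.0267, 0) (56, 0) (56, 80.0758)]  |A|=1320.9863
4. ⊥bis P6·P2 via (28.875,50.75): [(39.0092, 67.2023) (35.2877, 61.1606) (41.0267, 0) (56, 0) (56, 80.0758)]  |A|=1314.5363
5. ⊥bis P6·P3 via (31.765,52.995): [(50.1357, 75.6325) (35.6094, 57.7323) (41.0267, 0) (56, 0) (56, 80.0758)]  |A|=1268.832
6. ⊥bis P6·P4 via (31.395,35.58): [(50.1357, 75.6325) (35.6094, 57.7323) (41.0267, 0) (56, 0) (56, 80.0758)]  |A|=1268.832
7. ⊥bis P6·P5 via (51.625,64.455): [(40.8396, 64.1774) (35.6094, 57.7323) (41.0267, 0) (56, 0) (56, 64.5676)]  |A|=1138.3411
8. canonical 5-gon: [(40.8396, 64.1774) (35.6094, 57.7323) (41.0267, 0) (56, 0) (56, 64.5676)]
9. shoelace: 1138.3411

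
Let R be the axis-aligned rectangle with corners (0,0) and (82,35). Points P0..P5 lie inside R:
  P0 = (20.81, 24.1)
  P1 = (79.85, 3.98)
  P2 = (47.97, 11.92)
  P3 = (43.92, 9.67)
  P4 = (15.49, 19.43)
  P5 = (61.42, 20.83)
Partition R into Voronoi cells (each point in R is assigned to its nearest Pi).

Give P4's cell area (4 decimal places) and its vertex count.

Area of P4's cell: 701.8391 (5 vertices)

1. box [0,82]×[0,35]: [(0, 0) (82, 0) (82, 35) (0, 35)]
2. ⊥bis P4·P0 via (18.15,21.765): [(0, 0) (37.2557, 0) (6.5321, 35) (0, 35)]  |A|=766.2865
3. ⊥bis P4·P1 via (47.67,11.705): [(0, 0) (37.2557, 0) (6.5321, 35) (0, 35)]  |A|=766.2865
4. ⊥bis P4·P2 via (31.73,15.675): [(0, 0) (28.1056, 0) (30.0133, 8.2505) (6.5321, 35) (0, 35)]  |A|=728.5401
5. ⊥bis P4·P3 via (29.705,14.55): [(0, 0) (24.71, 0) (28.237, 10.274) (6.5321, 35) (0, 35)]  |A|=701.8391
6. ⊥bis P4·P5 via (38.455,20.13): [(0, 0) (24.71, 0) (28.237, 10.274) (6.5321, 35) (0, 35)]  |A|=701.8391
7. canonical 5-gon: [(0, 0) (24.71, 0) (28.237, 10.274) (6.5321, 35) (0, 35)]
8. shoelace: 701.8391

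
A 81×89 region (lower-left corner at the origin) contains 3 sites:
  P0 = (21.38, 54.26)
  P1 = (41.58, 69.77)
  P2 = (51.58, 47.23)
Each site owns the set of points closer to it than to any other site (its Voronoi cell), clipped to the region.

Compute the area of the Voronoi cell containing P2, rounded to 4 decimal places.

Area of P2's cell: 3142.9201

1. box [0,81]×[0,89]: [(0, 0) (81, 0) (81, 89) (0, 89)]
2. ⊥bis P2·P0 via (36.48,50.745): [(24.6675, 0) (81, 0) (81, 89) (45.3851, 89)]  |A|=4091.6611
3. ⊥bis P2·P1 via (46.58,58.5): [(37.3299, 54.3961) (24.6675, 0) (81, 0) (81, 73.7706)]  |A|=3142.9201
4. canonical 4-gon: [(37.3299, 54.3961) (24.6675, 0) (81, 0) (81, 73.7706)]
5. shoelace: 3142.9201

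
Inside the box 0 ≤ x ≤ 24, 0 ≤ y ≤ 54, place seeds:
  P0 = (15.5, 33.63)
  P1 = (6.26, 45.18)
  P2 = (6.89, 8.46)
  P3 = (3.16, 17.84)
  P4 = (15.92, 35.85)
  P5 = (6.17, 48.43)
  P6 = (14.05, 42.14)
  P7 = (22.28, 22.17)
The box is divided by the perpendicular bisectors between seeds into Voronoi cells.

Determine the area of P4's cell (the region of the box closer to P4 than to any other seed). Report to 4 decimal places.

Area of P4's cell: 74.1885

1. box [0,24]×[0,54]: [(0, 0) (24, 0) (24, 54) (0, 54)]
2. ⊥bis P4·P0 via (15.71,34.74): [(0, 37.7122) (24, 33.1716) (24, 54) (0, 54)]  |A|=445.3946
3. ⊥bis P4·P1 via (11.09,40.515): [(7.0878, 36.3712) (24, 33.1716) (24, 53.8816)]  |A|=175.126
4. ⊥bis P4·P2 via (11.405,22.155): [(7.0878, 36.3712) (24, 33.1716) (24, 53.8816)]  |A|=175.126
5. ⊥bis P4·P3 via (9.54,26.845): [(7.0878, 36.3712) (24, 33.1716) (24, 53.8816)]  |A|=175.126
6. ⊥bis P4·P5 via (11.045,42.14): [(17.466, 47.1166) (7.0878, 36.3712) (24, 33.1716) (24, 52.1806)]  |A|=169.5689
7. ⊥bis P4·P6 via (14.985,38.995): [(7.4617, 36.7583) (7.0878, 36.3712) (24, 33.1716) (24, 41.6751)]  |A|=74.1885
8. ⊥bis P4·P7 via (19.1,29.01): [(7.4617, 36.7583) (7.0878, 36.3712) (24, 33.1716) (24, 41.6751)]  |A|=74.1885
9. canonical 4-gon: [(7.4617, 36.7583) (7.0878, 36.3712) (24, 33.1716) (24, 41.6751)]
10. shoelace: 74.1885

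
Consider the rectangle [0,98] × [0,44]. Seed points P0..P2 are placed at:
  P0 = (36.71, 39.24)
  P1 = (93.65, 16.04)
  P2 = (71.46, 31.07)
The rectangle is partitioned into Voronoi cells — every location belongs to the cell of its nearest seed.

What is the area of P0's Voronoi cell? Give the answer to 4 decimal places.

1. box [0,98]×[0,44]: [(0, 0) (98, 0) (98, 44) (0, 44)]
2. ⊥bis P0·P1 via (65.18,27.64): [(0, 0) (53.9182, 0) (71.8458, 44) (0, 44)]  |A|=2766.8081
3. ⊥bis P0·P2 via (54.085,35.155): [(0, 0) (45.8198, 0) (56.1645, 44) (0, 44)]  |A|=2243.6548
4. canonical 4-gon: [(0, 0) (45.8198, 0) (56.1645, 44) (0, 44)]
5. shoelace: 2243.6548

Area of P0's cell: 2243.6548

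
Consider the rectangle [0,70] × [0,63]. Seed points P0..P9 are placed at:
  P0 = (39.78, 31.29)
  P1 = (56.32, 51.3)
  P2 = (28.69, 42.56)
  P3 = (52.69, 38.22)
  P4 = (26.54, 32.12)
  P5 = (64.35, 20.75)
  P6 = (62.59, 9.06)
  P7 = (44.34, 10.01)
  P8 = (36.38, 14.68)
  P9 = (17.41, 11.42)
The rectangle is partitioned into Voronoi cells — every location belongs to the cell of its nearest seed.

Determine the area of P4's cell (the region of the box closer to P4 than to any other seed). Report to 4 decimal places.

Area of P4's cell: 483.4794

1. box [0,70]×[0,63]: [(0, 0) (70, 0) (70, 63) (0, 63)]
2. ⊥bis P4·P0 via (33.16,31.705): [(0, 0) (31.1725, 0) (35.1218, 63) (0, 63)]  |A|=2088.2704
3. ⊥bis P4·P1 via (41.43,41.71): [(0, 0) (31.1725, 0) (34.4651, 52.5241) (27.718, 63) (0, 63)]  |A|=2049.4895
4. ⊥bis P4·P2 via (27.615,37.34): [(0, 43.027) (0, 0) (31.1725, 0) (33.4381, 36.1408)]  |A|=1282.6687
5. ⊥bis P4·P3 via (39.615,35.17): [(0, 43.027) (0, 0) (31.1725, 0) (33.4381, 36.1408)]  |A|=1282.6687
6. ⊥bis P4·P5 via (45.445,26.435): [(0, 43.027) (0, 0) (31.1725, 0) (33.4381, 36.1408)]  |A|=1282.6687
7. ⊥bis P4·P6 via (44.565,20.59): [(0, 43.027) (0, 0) (31.1725, 0) (33.4381, 36.1408)]  |A|=1282.6687
8. ⊥bis P4·P7 via (35.44,21.065): [(0, 43.027) (0, 0) (9.2744, 0) (32.3364, 18.5664) (33.4381, 36.1408)]  |A|=1079.3854
9. ⊥bis P4·P8 via (31.46,23.4): [(0, 43.027) (0, 5.6496) (32.6826, 24.0898) (33.4381, 36.1408)]  |A|=814.8769
10. ⊥bis P4·P9 via (21.975,21.77): [(0, 43.027) (0, 31.4624) (25.6771, 20.1372) (32.6826, 24.0898) (33.4381, 36.1408)]  |A|=483.4794
11. canonical 5-gon: [(0, 43.027) (0, 31.4624) (25.6771, 20.1372) (32.6826, 24.0898) (33.4381, 36.1408)]
12. shoelace: 483.4794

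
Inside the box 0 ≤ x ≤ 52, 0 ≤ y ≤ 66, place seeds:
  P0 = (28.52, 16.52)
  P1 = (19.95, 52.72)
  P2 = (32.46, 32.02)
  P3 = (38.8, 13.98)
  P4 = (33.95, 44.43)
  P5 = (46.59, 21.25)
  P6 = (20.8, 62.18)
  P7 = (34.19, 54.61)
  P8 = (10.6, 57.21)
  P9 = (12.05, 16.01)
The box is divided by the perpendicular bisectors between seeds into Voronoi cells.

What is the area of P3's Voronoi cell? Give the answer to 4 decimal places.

Area of P3's cell: 333.6539

1. box [0,52]×[0,66]: [(0, 0) (52, 0) (52, 66) (0, 66)]
2. ⊥bis P3·P0 via (33.66,15.25): [(29.892, 0) (52, 0) (52, 66) (46.1994, 66)]  |A|=920.9838
3. ⊥bis P3·P1 via (29.375,33.35): [(39.3289, 38.1933) (29.892, 0) (52, 0) (52, 44.3588)]  |A|=703.2269
4. ⊥bis P3·P2 via (35.63,23): [(35.5696, 22.9788) (29.892, 0) (52, 0) (52, 28.7531)]  |A|=490.2193
5. ⊥bis P3·P4 via (36.375,29.205): [(35.5696, 22.9788) (29.892, 0) (52, 0) (52, 28.7531)]  |A|=490.2193
6. ⊥bis P3·P5 via (42.695,17.615): [(37.1658, 23.5397) (35.5696, 22.9788) (29.892, 0) (52, 0) (52, 7.6444)]  |A|=333.6539
7. ⊥bis P3·P6 via (29.8,38.08): [(37.1658, 23.5397) (35.5696, 22.9788) (29.892, 0) (52, 0) (52, 7.6444)]  |A|=333.6539
8. ⊥bis P3·P7 via (36.495,34.295): [(37.1658, 23.5397) (35.5696, 22.9788) (29.892, 0) (52, 0) (52, 7.6444)]  |A|=333.6539
9. ⊥bis P3·P8 via (24.7,35.595): [(37.1658, 23.5397) (35.5696, 22.9788) (29.892, 0) (52, 0) (52, 7.6444)]  |A|=333.6539
10. ⊥bis P3·P9 via (25.425,14.995): [(37.1658, 23.5397) (35.5696, 22.9788) (29.892, 0) (52, 0) (52, 7.6444)]  |A|=333.6539
11. canonical 5-gon: [(37.1658, 23.5397) (35.5696, 22.9788) (29.892, 0) (52, 0) (52, 7.6444)]
12. shoelace: 333.6539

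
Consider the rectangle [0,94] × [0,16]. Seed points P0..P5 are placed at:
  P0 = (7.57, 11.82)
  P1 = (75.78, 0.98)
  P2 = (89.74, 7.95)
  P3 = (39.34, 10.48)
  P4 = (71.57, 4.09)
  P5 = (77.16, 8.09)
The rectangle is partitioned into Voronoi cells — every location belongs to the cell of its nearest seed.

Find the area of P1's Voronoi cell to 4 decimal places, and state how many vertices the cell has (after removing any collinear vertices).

1. box [0,94]×[0,16]: [(0, 0) (94, 0) (94, 16) (0, 16)]
2. ⊥bis P1·P0 via (41.675,6.4): [(40.6579, 0) (94, 0) (94, 16) (43.2006, 16)]  |A|=833.1316
3. ⊥bis P1·P2 via (82.76,4.465): [(40.6579, 0) (84.9893, 0) (77.0008, 16) (43.2006, 16)]  |A|=625.0521
4. ⊥bis P1·P3 via (57.56,5.73): [(56.0662, 0) (84.9893, 0) (77.0008, 16) (60.2374, 16)]  |A|=365.4918
5. ⊥bis P1·P4 via (73.675,2.535): [(71.8024, 0) (84.9893, 0) (79.671, 10.6518)]  |A|=70.2324
6. ⊥bis P1·P5 via (76.47,4.535): [(75.3177, 4.7587) (71.8024, 0) (84.9893, 0) (83.3963, 3.1907)]  |A|=43.0152
7. canonical 4-gon: [(75.3177, 4.7587) (71.8024, 0) (84.9893, 0) (83.3963, 3.1907)]
8. shoelace: 43.0152

Area of P1's cell: 43.0152 (4 vertices)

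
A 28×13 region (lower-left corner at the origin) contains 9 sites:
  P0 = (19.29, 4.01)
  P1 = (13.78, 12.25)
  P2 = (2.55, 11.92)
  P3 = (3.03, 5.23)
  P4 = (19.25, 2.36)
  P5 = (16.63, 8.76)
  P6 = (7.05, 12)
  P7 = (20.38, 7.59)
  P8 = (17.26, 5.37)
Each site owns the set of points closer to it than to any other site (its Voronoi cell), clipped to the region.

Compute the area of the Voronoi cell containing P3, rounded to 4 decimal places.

Area of P3's cell: 79.4892

1. box [0,28]×[0,13]: [(0, 0) (28, 0) (28, 13) (0, 13)]
2. ⊥bis P3·P0 via (11.16,4.62): [(0, 0) (10.8134, 0) (11.7888, 13) (0, 13)]  |A|=146.9138
3. ⊥bis P3·P1 via (8.405,8.74): [(0, 0) (10.8134, 0) (11.1533, 4.5313) (5.6231, 13) (0, 13)]  |A|=120.8064
4. ⊥bis P3·P2 via (2.79,8.575): [(0, 8.3748) (0, 0) (10.8134, 0) (11.1533, 4.5313) (8.2566, 8.9672)]  |A|=90.3739
5. ⊥bis P3·P4 via (11.14,3.795): [(0, 8.3748) (0, 0) (10.4685, 0) (11.0673, 3.3839) (11.1533, 4.5313) (8.2566, 8.9672)]  |A|=89.7904
6. ⊥bis P3·P5 via (9.83,6.995): [(0, 8.3748) (0, 0) (10.4685, 0) (10.9457, 2.6967) (10.0183, 6.2695) (8.2566, 8.9672)]  |A|=88.5285
7. ⊥bis P3·P6 via (5.04,8.615): [(4.8575, 8.7233) (0, 8.3748) (0, 0) (10.4685, 0) (10.9457, 2.6967) (10.2057, 5.5476)]  |A|=82.0961
8. ⊥bis P3·P7 via (11.705,6.41): [(4.8575, 8.7233) (0, 8.3748) (0, 0) (10.4685, 0) (10.9457, 2.6967) (10.2057, 5.5476)]  |A|=82.0961
9. ⊥bis P3·P8 via (10.145,5.3): [(10.1422, 5.5853) (4.8575, 8.7233) (0, 8.3748) (0, 0) (10.1971, 0)]  |A|=79.4892
10. canonical 5-gon: [(10.1422, 5.5853) (4.8575, 8.7233) (0, 8.3748) (0, 0) (10.1971, 0)]
11. shoelace: 79.4892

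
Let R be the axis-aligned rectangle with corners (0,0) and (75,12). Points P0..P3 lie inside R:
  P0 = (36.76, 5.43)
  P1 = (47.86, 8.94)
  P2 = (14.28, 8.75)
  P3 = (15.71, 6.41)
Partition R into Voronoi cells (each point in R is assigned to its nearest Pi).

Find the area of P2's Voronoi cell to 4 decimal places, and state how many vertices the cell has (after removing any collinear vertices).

Area of P2's cell: 148.9145 (4 vertices)

1. box [0,75]×[0,12]: [(0, 0) (75, 0) (75, 12) (0, 12)]
2. ⊥bis P2·P0 via (25.52,7.09): [(0, 0) (24.4729, 0) (26.2451, 12) (0, 12)]  |A|=304.3083
3. ⊥bis P2·P1 via (31.07,8.845): [(0, 0) (24.4729, 0) (26.2451, 12) (0, 12)]  |A|=304.3083
4. ⊥bis P2·P3 via (14.995,7.58): [(0, 0) (2.5914, 0) (22.2277, 12) (0, 12)]  |A|=148.9145
5. canonical 4-gon: [(0, 0) (2.5914, 0) (22.2277, 12) (0, 12)]
6. shoelace: 148.9145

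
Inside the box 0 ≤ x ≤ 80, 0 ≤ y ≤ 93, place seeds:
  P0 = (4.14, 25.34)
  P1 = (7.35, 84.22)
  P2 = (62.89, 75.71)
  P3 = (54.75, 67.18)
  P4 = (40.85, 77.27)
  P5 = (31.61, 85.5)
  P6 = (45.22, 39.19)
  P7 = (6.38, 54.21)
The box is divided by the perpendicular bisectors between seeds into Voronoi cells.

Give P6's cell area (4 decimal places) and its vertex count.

Area of P6's cell: 2668.2277 (6 vertices)

1. box [0,80]×[0,93]: [(0, 0) (80, 0) (80, 93) (0, 93)]
2. ⊥bis P6·P0 via (24.68,32.265): [(35.558, 0) (80, 0) (80, 93) (4.2034, 93)]  |A|=5591.0938
3. ⊥bis P6·P1 via (26.285,61.705): [(17.3015, 54.15) (35.558, 0) (80, 0) (80, 93) (63.4969, 93)]  |A|=4439.3164
4. ⊥bis P6·P2 via (54.055,57.45): [(33.2152, 67.5332) (17.3015, 54.15) (35.558, 0) (80, 0) (80, 44.8967)]  |A|=3103.9224
5. ⊥bis P6·P3 via (49.985,53.185): [(25.9036, 61.3842) (17.3015, 54.15) (35.558, 0) (80, 0) (80, 42.9655)]  |A|=2825.0937
6. ⊥bis P6·P4 via (43.035,58.23): [(37.1509, 57.5547) (18.8533, 55.4549) (17.3015, 54.15) (35.558, 0) (80, 0) (80, 42.9655)]  |A|=2778.25
7. ⊥bis P6·P5 via (38.415,62.345): [(37.1509, 57.5547) (18.8533, 55.4549) (17.3015, 54.15) (35.558, 0) (80, 0) (80, 42.9655)]  |A|=2778.25
8. ⊥bis P6·P7 via (25.8,46.7): [(37.1509, 57.5547) (29.6655, 56.6957) (22.6017, 38.4295) (35.558, 0) (80, 0) (80, 42.9655)]  |A|=2668.2277
9. canonical 6-gon: [(37.1509, 57.5547) (29.6655, 56.6957) (22.6017, 38.4295) (35.558, 0) (80, 0) (80, 42.9655)]
10. shoelace: 2668.2277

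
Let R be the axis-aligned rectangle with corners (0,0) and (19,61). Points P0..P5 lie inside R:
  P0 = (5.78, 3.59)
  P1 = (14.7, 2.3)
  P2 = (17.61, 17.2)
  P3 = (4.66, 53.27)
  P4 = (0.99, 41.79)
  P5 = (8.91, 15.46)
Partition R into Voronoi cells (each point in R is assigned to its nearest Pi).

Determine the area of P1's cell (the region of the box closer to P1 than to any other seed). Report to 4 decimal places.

Area of P1's cell: 80.7414

1. box [0,19]×[0,61]: [(0, 0) (19, 0) (19, 61) (0, 61)]
2. ⊥bis P1·P0 via (10.24,2.945): [(9.8141, 0) (19, 0) (19, 61) (18.6358, 61)]  |A|=291.2767
3. ⊥bis P1·P2 via (16.155,9.75): [(11.3596, 10.6866) (9.8141, 0) (19, 0) (19, 9.1944)]  |A|=84.2073
4. ⊥bis P1·P3 via (9.68,27.785): [(11.3596, 10.6866) (9.8141, 0) (19, 0) (19, 9.1944)]  |A|=84.2073
5. ⊥bis P1·P4 via (7.845,22.045): [(11.3596, 10.6866) (9.8141, 0) (19, 0) (19, 9.1944)]  |A|=84.2073
6. ⊥bis P1·P5 via (11.805,8.88): [(14.5118, 10.0709) (11.0503, 8.548) (9.8141, 0) (19, 0) (19, 9.1944)]  |A|=80.7414
7. canonical 5-gon: [(14.5118, 10.0709) (11.0503, 8.548) (9.8141, 0) (19, 0) (19, 9.1944)]
8. shoelace: 80.7414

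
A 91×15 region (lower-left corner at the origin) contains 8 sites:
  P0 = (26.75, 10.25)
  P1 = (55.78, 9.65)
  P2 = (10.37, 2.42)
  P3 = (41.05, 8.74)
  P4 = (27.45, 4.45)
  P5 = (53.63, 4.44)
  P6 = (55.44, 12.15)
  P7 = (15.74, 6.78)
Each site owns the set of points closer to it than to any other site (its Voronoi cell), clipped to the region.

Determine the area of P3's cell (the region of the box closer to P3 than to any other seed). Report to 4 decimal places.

1. box [0,91]×[0,15]: [(0, 0) (91, 0) (91, 15) (0, 15)]
2. ⊥bis P3·P0 via (33.9,9.495): [(32.8974, 0) (91, 0) (91, 15) (34.4813, 15)]  |A|=859.6599
3. ⊥bis P3·P1 via (48.415,9.195): [(32.8974, 0) (48.9831, 0) (48.0564, 15) (34.4813, 15)]  |A|=222.4556
4. ⊥bis P3·P2 via (25.71,5.58): [(32.8974, 0) (48.9831, 0) (48.0564, 15) (34.4813, 15)]  |A|=222.4556
5. ⊥bis P3·P4 via (34.25,6.595): [(33.7584, 8.1536) (36.3303, 0) (48.9831, 0) (48.0564, 15) (34.4813, 15)]  |A|=208.4602
6. ⊥bis P3·P5 via (47.34,6.59): [(33.7584, 8.1536) (36.3303, 0) (45.0875, 0) (48.3867, 9.6523) (48.0564, 15) (34.4813, 15)]  |A|=189.6594
7. ⊥bis P3·P6 via (48.245,10.445): [(33.7584, 8.1536) (36.3303, 0) (45.0875, 0) (48.3867, 9.6523) (48.3705, 9.9154) (47.1656, 15) (34.4813, 15)]  |A|=187.3948
8. ⊥bis P3·P7 via (28.395,7.76): [(33.7584, 8.1536) (36.3303, 0) (45.0875, 0) (48.3867, 9.6523) (48.3705, 9.9154) (47.1656, 15) (34.4813, 15)]  |A|=187.3948
9. canonical 7-gon: [(33.7584, 8.1536) (36.3303, 0) (45.0875, 0) (48.3867, 9.6523) (48.3705, 9.9154) (47.1656, 15) (34.4813, 15)]
10. shoelace: 187.3948

Area of P3's cell: 187.3948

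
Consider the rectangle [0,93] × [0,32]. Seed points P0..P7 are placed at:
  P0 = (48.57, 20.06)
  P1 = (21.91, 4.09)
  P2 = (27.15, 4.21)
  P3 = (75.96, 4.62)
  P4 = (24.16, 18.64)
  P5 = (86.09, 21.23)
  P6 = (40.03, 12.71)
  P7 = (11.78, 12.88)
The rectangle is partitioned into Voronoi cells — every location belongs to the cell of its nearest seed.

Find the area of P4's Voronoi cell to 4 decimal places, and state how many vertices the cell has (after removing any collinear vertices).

Area of P4's cell: 383.5654 (6 vertices)

1. box [0,93]×[0,32]: [(0, 0) (93, 0) (93, 32) (0, 32)]
2. ⊥bis P4·P0 via (36.365,19.35): [(0, 0) (37.4906, 0) (35.6291, 32) (0, 32)]  |A|=1169.9161
3. ⊥bis P4·P1 via (23.035,11.365): [(0, 14.9271) (36.9547, 9.2125) (35.6291, 32) (0, 32)]  |A|=721.4118
4. ⊥bis P4·P2 via (25.655,11.425): [(0, 14.9271) (24.3695, 11.1586) (36.693, 13.7121) (35.6291, 32) (0, 32)]  |A|=693.3517
5. ⊥bis P4·P3 via (50.06,11.63): [(0, 14.9271) (24.3695, 11.1586) (36.693, 13.7121) (35.6291, 32) (0, 32)]  |A|=693.3517
6. ⊥bis P4·P5 via (55.125,19.935): [(0, 14.9271) (24.3695, 11.1586) (36.693, 13.7121) (35.6291, 32) (0, 32)]  |A|=693.3517
7. ⊥bis P4·P6 via (32.095,15.675): [(0, 14.9271) (24.3695, 11.1586) (30.9141, 12.5147) (35.9748, 26.0581) (35.6291, 32) (0, 32)]  |A|=657.249
8. ⊥bis P4·P7 via (17.97,15.76): [(19.7807, 11.8682) (24.3695, 11.1586) (30.9141, 12.5147) (35.9748, 26.0581) (35.6291, 32) (10.4141, 32)]  |A|=383.5654
9. canonical 6-gon: [(19.7807, 11.8682) (24.3695, 11.1586) (30.9141, 12.5147) (35.9748, 26.0581) (35.6291, 32) (10.4141, 32)]
10. shoelace: 383.5654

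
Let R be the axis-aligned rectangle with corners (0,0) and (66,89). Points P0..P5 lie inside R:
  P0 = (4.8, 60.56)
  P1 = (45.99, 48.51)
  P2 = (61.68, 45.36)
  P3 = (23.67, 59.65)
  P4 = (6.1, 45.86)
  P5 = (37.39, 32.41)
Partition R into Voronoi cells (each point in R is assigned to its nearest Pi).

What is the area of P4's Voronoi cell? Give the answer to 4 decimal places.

Area of P4's cell: 800.1020

1. box [0,66]×[0,89]: [(0, 0) (66, 0) (66, 89) (0, 89)]
2. ⊥bis P4·P0 via (5.45,53.21): [(0, 52.728) (0, 0) (66, 0) (66, 58.5648)]  |A|=3672.662
3. ⊥bis P4·P1 via (26.045,47.185): [(25.5268, 54.9855) (0, 52.728) (0, 0) (29.1796, 0)]  |A|=1475.2168
4. ⊥bis P4·P2 via (33.89,45.61): [(25.5268, 54.9855) (0, 52.728) (0, 0) (29.1796, 0)]  |A|=1475.2168
5. ⊥bis P4·P3 via (14.885,52.755): [(26.6727, 37.7361) (13.9387, 53.9607) (0, 52.728) (0, 0) (29.1796, 0)]  |A|=1374.686
6. ⊥bis P4·P5 via (21.745,39.135): [(23.1003, 42.2879) (13.9387, 53.9607) (0, 52.728) (0, 0) (4.9228, 0)]  |A|=800.102
7. canonical 5-gon: [(23.1003, 42.2879) (13.9387, 53.9607) (0, 52.728) (0, 0) (4.9228, 0)]
8. shoelace: 800.102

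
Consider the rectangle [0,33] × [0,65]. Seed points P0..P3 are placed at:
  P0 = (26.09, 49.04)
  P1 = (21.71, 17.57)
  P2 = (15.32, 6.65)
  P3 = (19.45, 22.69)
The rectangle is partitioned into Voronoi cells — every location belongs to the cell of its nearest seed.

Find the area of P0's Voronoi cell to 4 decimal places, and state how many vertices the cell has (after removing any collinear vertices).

1. box [0,33]×[0,65]: [(0, 0) (33, 0) (33, 65) (0, 65)]
2. ⊥bis P0·P1 via (23.9,33.305): [(0, 36.6314) (33, 32.0385) (33, 65) (0, 65)]  |A|=1011.9472
3. ⊥bis P0·P2 via (20.705,27.845): [(0, 36.6314) (33, 32.0385) (33, 65) (0, 65)]  |A|=1011.9472
4. ⊥bis P0·P3 via (22.77,35.865): [(0, 41.6029) (33, 33.2871) (33, 65) (0, 65)]  |A|=909.3153
5. canonical 4-gon: [(0, 41.6029) (33, 33.2871) (33, 65) (0, 65)]
6. shoelace: 909.3153

Area of P0's cell: 909.3153 (4 vertices)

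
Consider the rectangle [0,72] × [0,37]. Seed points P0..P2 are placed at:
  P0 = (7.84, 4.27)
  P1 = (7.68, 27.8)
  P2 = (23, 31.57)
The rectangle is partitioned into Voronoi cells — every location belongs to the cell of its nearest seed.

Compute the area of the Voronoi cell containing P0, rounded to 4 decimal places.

Area of P0's cell: 533.4070

1. box [0,72]×[0,37]: [(0, 0) (72, 0) (72, 37) (0, 37)]
2. ⊥bis P0·P1 via (7.76,16.035): [(0, 15.9822) (0, 0) (72, 0) (72, 16.4718)]  |A|=1168.346
3. ⊥bis P0·P2 via (15.42,17.92): [(18.6808, 16.1093) (0, 15.9822) (0, 0) (47.6902, 0)]  |A|=533.407
4. canonical 4-gon: [(18.6808, 16.1093) (0, 15.9822) (0, 0) (47.6902, 0)]
5. shoelace: 533.407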